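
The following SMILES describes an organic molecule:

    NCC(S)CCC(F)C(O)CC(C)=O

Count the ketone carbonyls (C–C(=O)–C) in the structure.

1

The ketone motif appears at heavy-atom position 12 in the SMILES.
Other groups present: 1 hydroxyl, 1 primary amine, 1 thiol.
Ketone count: 1.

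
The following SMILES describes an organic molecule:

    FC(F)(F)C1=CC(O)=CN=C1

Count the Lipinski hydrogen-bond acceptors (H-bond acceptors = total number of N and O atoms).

N atoms: 1; O atoms: 1.
Lipinski HBA = 1 + 1 = 2.

2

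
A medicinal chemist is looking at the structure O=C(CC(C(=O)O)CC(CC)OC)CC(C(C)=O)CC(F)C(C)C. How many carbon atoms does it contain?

Count every carbon token in the SMILES (each C, including those in ring-closure positions and inside branches).
Carbon count: 18.

18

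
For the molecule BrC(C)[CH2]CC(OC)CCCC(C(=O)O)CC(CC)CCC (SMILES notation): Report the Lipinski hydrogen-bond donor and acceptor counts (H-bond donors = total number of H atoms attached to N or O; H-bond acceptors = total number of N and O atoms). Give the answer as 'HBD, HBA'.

1, 3

Donors: find every N or O and count the H atoms it carries.
  atom 7 (O): bond orders sum to 2 → 0 H
  atom 14 (O): bond orders sum to 2 → 0 H
  atom 15 (O): bond orders sum to 1 → 1 H
Lipinski HBD = 1.
Acceptors: N atoms = 0, O atoms = 3 → HBA = 3.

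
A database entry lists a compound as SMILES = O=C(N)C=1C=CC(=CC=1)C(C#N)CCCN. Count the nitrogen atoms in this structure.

Scan the SMILES for N atoms (remember two-letter symbols like Cl and Br are single atoms).
Nitrogen count: 3.

3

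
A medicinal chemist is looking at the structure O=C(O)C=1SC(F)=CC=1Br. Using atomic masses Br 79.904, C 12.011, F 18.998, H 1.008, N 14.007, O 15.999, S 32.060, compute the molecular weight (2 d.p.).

225.03 g/mol

First, the molecular formula is C5H2BrFO2S (counting implicit H from valence).
  Br: 1 × 79.904 = 79.904
  C: 5 × 12.011 = 60.055
  F: 1 × 18.998 = 18.998
  H: 2 × 1.008 = 2.016
  O: 2 × 15.999 = 31.998
  S: 1 × 32.060 = 32.060
Sum: 1×79.904 + 5×12.011 + 1×18.998 + 2×1.008 + 2×15.999 + 1×32.060 = 225.031 → 225.03 g/mol.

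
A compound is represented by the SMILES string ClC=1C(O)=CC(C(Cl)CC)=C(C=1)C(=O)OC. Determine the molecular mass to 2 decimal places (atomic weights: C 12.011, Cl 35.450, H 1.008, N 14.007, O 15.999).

First, the molecular formula is C11H12Cl2O3 (counting implicit H from valence).
  C: 11 × 12.011 = 132.121
  Cl: 2 × 35.450 = 70.900
  H: 12 × 1.008 = 12.096
  O: 3 × 15.999 = 47.997
Sum: 11×12.011 + 2×35.450 + 12×1.008 + 3×15.999 = 263.114 → 263.11 g/mol.

263.11 g/mol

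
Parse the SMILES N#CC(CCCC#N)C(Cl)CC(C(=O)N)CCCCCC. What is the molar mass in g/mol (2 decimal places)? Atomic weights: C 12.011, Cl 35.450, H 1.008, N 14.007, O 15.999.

311.85 g/mol

First, the molecular formula is C16H26ClN3O (counting implicit H from valence).
  C: 16 × 12.011 = 192.176
  Cl: 1 × 35.450 = 35.450
  H: 26 × 1.008 = 26.208
  N: 3 × 14.007 = 42.021
  O: 1 × 15.999 = 15.999
Sum: 16×12.011 + 1×35.450 + 26×1.008 + 3×14.007 + 1×15.999 = 311.854 → 311.85 g/mol.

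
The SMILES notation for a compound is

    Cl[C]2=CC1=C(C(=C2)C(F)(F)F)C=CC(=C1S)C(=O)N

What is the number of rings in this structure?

2

In SMILES, each pair of matching ring-closure digits denotes one ring-closing bond; the number of such bonds equals the number of independent rings.
Ring-closure bonds here: 2.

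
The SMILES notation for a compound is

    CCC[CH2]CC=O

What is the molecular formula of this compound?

Walk through each heavy atom and fill implicit hydrogens from standard valence (C 4, N 3, O 2, S 2, halogen 1):
  atom 1: C, bond orders sum to 1 (valence 4) → 3 H
  atom 2: C, bond orders sum to 2 (valence 4) → 2 H
  atom 3: C, bond orders sum to 2 (valence 4) → 2 H
  atom 4: C with explicit H count 2
  atom 5: C, bond orders sum to 2 (valence 4) → 2 H
  atom 6: C, bond orders sum to 3 (valence 4) → 1 H
  atom 7: O, bond orders sum to 2 (valence 2) → 0 H
Totals → C:6, H:12, O:1.
In Hill order: C6H12O.

C6H12O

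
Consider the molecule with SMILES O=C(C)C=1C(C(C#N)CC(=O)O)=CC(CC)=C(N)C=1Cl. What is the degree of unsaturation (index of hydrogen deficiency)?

8

Degree of unsaturation = (number of rings) + (number of π bonds).
Ring closures in the SMILES: 1.
π bonds: 5 double bonds (each 1 DoU), 1 triple bond (each 2 DoU) → 7 DoU from unsaturation.
Total DoU = 1 + 7 = 8.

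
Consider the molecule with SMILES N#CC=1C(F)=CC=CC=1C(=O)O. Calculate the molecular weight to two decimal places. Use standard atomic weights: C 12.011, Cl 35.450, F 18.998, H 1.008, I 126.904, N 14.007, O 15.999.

165.12 g/mol

First, the molecular formula is C8H4FNO2 (counting implicit H from valence).
  C: 8 × 12.011 = 96.088
  F: 1 × 18.998 = 18.998
  H: 4 × 1.008 = 4.032
  N: 1 × 14.007 = 14.007
  O: 2 × 15.999 = 31.998
Sum: 8×12.011 + 1×18.998 + 4×1.008 + 1×14.007 + 2×15.999 = 165.123 → 165.12 g/mol.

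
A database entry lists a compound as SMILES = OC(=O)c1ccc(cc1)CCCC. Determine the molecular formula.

C11H14O2

Walk through each heavy atom and fill implicit hydrogens from standard valence (C 4, N 3, O 2, S 2, halogen 1); for lowercase aromatic atoms, an aromatic c carries 1 H when it has two neighbours and 0 H with three, and aromatic n carries 0 H:
  atom 1: O, bond orders sum to 1 (valence 2) → 1 H
  atom 2: C, bond orders sum to 4 (valence 4) → 0 H
  atom 3: O, bond orders sum to 2 (valence 2) → 0 H
  atom 4: aromatic c, 3 neighbours → 0 H
  atom 5: aromatic c, 2 neighbours → 1 H
  atom 6: aromatic c, 2 neighbours → 1 H
  atom 7: aromatic c, 3 neighbours → 0 H
  atom 8: aromatic c, 2 neighbours → 1 H
  atom 9: aromatic c, 2 neighbours → 1 H
  atom 10: C, bond orders sum to 2 (valence 4) → 2 H
  atom 11: C, bond orders sum to 2 (valence 4) → 2 H
  atom 12: C, bond orders sum to 2 (valence 4) → 2 H
  atom 13: C, bond orders sum to 1 (valence 4) → 3 H
Totals → C:11, H:14, O:2.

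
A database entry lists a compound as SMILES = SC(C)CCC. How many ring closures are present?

0

In SMILES, each pair of matching ring-closure digits denotes one ring-closing bond; the number of such bonds equals the number of independent rings.
Ring-closure bonds here: 0.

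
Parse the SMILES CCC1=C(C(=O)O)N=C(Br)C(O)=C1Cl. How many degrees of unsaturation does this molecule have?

Degree of unsaturation = (number of rings) + (number of π bonds).
Ring closures in the SMILES: 1.
π bonds: 4 double bonds (each 1 DoU) → 4 DoU from unsaturation.
Total DoU = 1 + 4 = 5.

5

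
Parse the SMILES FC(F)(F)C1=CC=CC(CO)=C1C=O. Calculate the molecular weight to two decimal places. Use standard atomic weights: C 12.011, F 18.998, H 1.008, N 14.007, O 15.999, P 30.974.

First, the molecular formula is C9H7F3O2 (counting implicit H from valence).
  C: 9 × 12.011 = 108.099
  F: 3 × 18.998 = 56.994
  H: 7 × 1.008 = 7.056
  O: 2 × 15.999 = 31.998
Sum: 9×12.011 + 3×18.998 + 7×1.008 + 2×15.999 = 204.147 → 204.15 g/mol.

204.15 g/mol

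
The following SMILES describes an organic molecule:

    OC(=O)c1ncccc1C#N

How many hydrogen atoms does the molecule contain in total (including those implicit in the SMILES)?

Walk through each heavy atom and fill implicit hydrogens from standard valence (C 4, N 3, O 2, S 2, halogen 1); for lowercase aromatic atoms, an aromatic c carries 1 H when it has two neighbours and 0 H with three, and aromatic n carries 0 H:
  atom 1: O, bond orders sum to 1 (valence 2) → 1 H
  atom 2: C, bond orders sum to 4 (valence 4) → 0 H
  atom 3: O, bond orders sum to 2 (valence 2) → 0 H
  atom 4: aromatic c, 3 neighbours → 0 H
  atom 5: aromatic n, 2 neighbours → 0 H
  atom 6: aromatic c, 2 neighbours → 1 H
  atom 7: aromatic c, 2 neighbours → 1 H
  atom 8: aromatic c, 2 neighbours → 1 H
  atom 9: aromatic c, 3 neighbours → 0 H
  atom 10: C, bond orders sum to 4 (valence 4) → 0 H
  atom 11: N, bond orders sum to 3 (valence 3) → 0 H
Total hydrogens: 4.

4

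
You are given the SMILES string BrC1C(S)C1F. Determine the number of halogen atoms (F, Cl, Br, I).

2

Halogen atoms appear at heavy-atom positions 1, 6 (1×Br, 1×F).
Other groups present: 1 thiol.
Halogen count: 2.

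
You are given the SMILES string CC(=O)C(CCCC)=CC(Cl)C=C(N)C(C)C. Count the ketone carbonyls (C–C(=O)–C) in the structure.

1

The ketone motif appears at heavy-atom position 2 in the SMILES.
Other groups present: 2 alkene, 1 primary amine.
Ketone count: 1.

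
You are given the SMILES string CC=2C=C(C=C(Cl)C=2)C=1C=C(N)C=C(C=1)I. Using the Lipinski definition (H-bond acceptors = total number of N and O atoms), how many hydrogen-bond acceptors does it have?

1

N atoms: 1; O atoms: 0.
Lipinski HBA = 1 + 0 = 1.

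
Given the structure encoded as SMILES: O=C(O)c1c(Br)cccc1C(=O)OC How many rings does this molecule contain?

1

In SMILES, each pair of matching ring-closure digits denotes one ring-closing bond; the number of such bonds equals the number of independent rings.
Ring-closure bonds here: 1.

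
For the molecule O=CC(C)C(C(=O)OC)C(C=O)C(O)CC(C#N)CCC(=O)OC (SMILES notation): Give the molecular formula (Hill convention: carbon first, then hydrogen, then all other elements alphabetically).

C16H23NO7

Walk through each heavy atom and fill implicit hydrogens from standard valence (C 4, N 3, O 2, S 2, halogen 1):
  atom 1: O, bond orders sum to 2 (valence 2) → 0 H
  atom 2: C, bond orders sum to 3 (valence 4) → 1 H
  atom 3: C, bond orders sum to 3 (valence 4) → 1 H
  atom 4: C, bond orders sum to 1 (valence 4) → 3 H
  atom 5: C, bond orders sum to 3 (valence 4) → 1 H
  atom 6: C, bond orders sum to 4 (valence 4) → 0 H
  atom 7: O, bond orders sum to 2 (valence 2) → 0 H
  atom 8: O, bond orders sum to 2 (valence 2) → 0 H
  atom 9: C, bond orders sum to 1 (valence 4) → 3 H
  atom 10: C, bond orders sum to 3 (valence 4) → 1 H
  atom 11: C, bond orders sum to 3 (valence 4) → 1 H
  atom 12: O, bond orders sum to 2 (valence 2) → 0 H
  atom 13: C, bond orders sum to 3 (valence 4) → 1 H
  atom 14: O, bond orders sum to 1 (valence 2) → 1 H
  atom 15: C, bond orders sum to 2 (valence 4) → 2 H
  atom 16: C, bond orders sum to 3 (valence 4) → 1 H
  atom 17: C, bond orders sum to 4 (valence 4) → 0 H
  atom 18: N, bond orders sum to 3 (valence 3) → 0 H
  atom 19: C, bond orders sum to 2 (valence 4) → 2 H
  atom 20: C, bond orders sum to 2 (valence 4) → 2 H
  atom 21: C, bond orders sum to 4 (valence 4) → 0 H
  atom 22: O, bond orders sum to 2 (valence 2) → 0 H
  atom 23: O, bond orders sum to 2 (valence 2) → 0 H
  atom 24: C, bond orders sum to 1 (valence 4) → 3 H
Totals → C:16, H:23, N:1, O:7.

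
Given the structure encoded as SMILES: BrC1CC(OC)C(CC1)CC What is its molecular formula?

C9H17BrO

Walk through each heavy atom and fill implicit hydrogens from standard valence (C 4, N 3, O 2, S 2, halogen 1):
  atom 1: Br (halogen, monovalent) → 0 H
  atom 2: C, bond orders sum to 3 (valence 4) → 1 H
  atom 3: C, bond orders sum to 2 (valence 4) → 2 H
  atom 4: C, bond orders sum to 3 (valence 4) → 1 H
  atom 5: O, bond orders sum to 2 (valence 2) → 0 H
  atom 6: C, bond orders sum to 1 (valence 4) → 3 H
  atom 7: C, bond orders sum to 3 (valence 4) → 1 H
  atom 8: C, bond orders sum to 2 (valence 4) → 2 H
  atom 9: C, bond orders sum to 2 (valence 4) → 2 H
  atom 10: C, bond orders sum to 2 (valence 4) → 2 H
  atom 11: C, bond orders sum to 1 (valence 4) → 3 H
Totals → C:9, H:17, Br:1, O:1.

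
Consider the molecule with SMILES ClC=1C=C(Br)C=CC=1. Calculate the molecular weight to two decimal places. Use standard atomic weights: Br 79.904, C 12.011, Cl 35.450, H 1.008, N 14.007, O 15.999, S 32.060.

First, the molecular formula is C6H4BrCl (counting implicit H from valence).
  Br: 1 × 79.904 = 79.904
  C: 6 × 12.011 = 72.066
  Cl: 1 × 35.450 = 35.450
  H: 4 × 1.008 = 4.032
Sum: 1×79.904 + 6×12.011 + 1×35.450 + 4×1.008 = 191.452 → 191.45 g/mol.

191.45 g/mol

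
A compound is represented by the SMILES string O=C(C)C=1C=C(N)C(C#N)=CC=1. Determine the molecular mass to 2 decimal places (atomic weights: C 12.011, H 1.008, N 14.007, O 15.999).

First, the molecular formula is C9H8N2O (counting implicit H from valence).
  C: 9 × 12.011 = 108.099
  H: 8 × 1.008 = 8.064
  N: 2 × 14.007 = 28.014
  O: 1 × 15.999 = 15.999
Sum: 9×12.011 + 8×1.008 + 2×14.007 + 1×15.999 = 160.176 → 160.18 g/mol.

160.18 g/mol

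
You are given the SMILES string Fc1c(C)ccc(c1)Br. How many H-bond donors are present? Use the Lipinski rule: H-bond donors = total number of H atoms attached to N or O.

0

Donors: find every N or O and count the H atoms it carries.
  (no N or O atoms present)
Lipinski HBD = 0.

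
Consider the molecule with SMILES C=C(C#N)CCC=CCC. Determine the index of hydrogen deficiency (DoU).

Molecular formula: C9H13N.
DoU = (2C + 2 + N − H − X) / 2, where X is the halogen count and O/S are ignored.
    = (2·9 + 2 + 1 − 13 − 0) / 2 = 8 / 2 = 4.

4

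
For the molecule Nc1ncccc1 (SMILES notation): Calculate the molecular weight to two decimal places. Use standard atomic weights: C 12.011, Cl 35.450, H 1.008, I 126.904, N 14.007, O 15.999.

First, the molecular formula is C5H6N2 (counting implicit H from valence).
  C: 5 × 12.011 = 60.055
  H: 6 × 1.008 = 6.048
  N: 2 × 14.007 = 28.014
Sum: 5×12.011 + 6×1.008 + 2×14.007 = 94.117 → 94.12 g/mol.

94.12 g/mol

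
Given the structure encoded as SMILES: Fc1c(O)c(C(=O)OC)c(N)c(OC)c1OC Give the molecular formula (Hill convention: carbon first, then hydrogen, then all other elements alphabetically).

Walk through each heavy atom and fill implicit hydrogens from standard valence (C 4, N 3, O 2, S 2, halogen 1); for lowercase aromatic atoms, an aromatic c carries 1 H when it has two neighbours and 0 H with three, and aromatic n carries 0 H:
  atom 1: F (halogen, monovalent) → 0 H
  atom 2: aromatic c, 3 neighbours → 0 H
  atom 3: aromatic c, 3 neighbours → 0 H
  atom 4: O, bond orders sum to 1 (valence 2) → 1 H
  atom 5: aromatic c, 3 neighbours → 0 H
  atom 6: C, bond orders sum to 4 (valence 4) → 0 H
  atom 7: O, bond orders sum to 2 (valence 2) → 0 H
  atom 8: O, bond orders sum to 2 (valence 2) → 0 H
  atom 9: C, bond orders sum to 1 (valence 4) → 3 H
  atom 10: aromatic c, 3 neighbours → 0 H
  atom 11: N, bond orders sum to 1 (valence 3) → 2 H
  atom 12: aromatic c, 3 neighbours → 0 H
  atom 13: O, bond orders sum to 2 (valence 2) → 0 H
  atom 14: C, bond orders sum to 1 (valence 4) → 3 H
  atom 15: aromatic c, 3 neighbours → 0 H
  atom 16: O, bond orders sum to 2 (valence 2) → 0 H
  atom 17: C, bond orders sum to 1 (valence 4) → 3 H
Totals → C:10, H:12, F:1, N:1, O:5.
In Hill order: C10H12FNO5.

C10H12FNO5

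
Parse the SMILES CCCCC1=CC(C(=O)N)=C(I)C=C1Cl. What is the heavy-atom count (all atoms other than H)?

15

Every atom symbol written in the SMILES (organic subset) is one heavy atom; implicit H are not written.
Heavy atoms by element → C:11, Cl:1, I:1, N:1, O:1.
Total: 15.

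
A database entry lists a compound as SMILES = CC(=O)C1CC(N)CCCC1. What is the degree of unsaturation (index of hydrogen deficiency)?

Molecular formula: C9H17NO.
DoU = (2C + 2 + N − H − X) / 2, where X is the halogen count and O/S are ignored.
    = (2·9 + 2 + 1 − 17 − 0) / 2 = 4 / 2 = 2.

2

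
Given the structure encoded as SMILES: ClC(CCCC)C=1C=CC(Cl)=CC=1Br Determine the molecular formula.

Walk through each heavy atom and fill implicit hydrogens from standard valence (C 4, N 3, O 2, S 2, halogen 1):
  atom 1: Cl (halogen, monovalent) → 0 H
  atom 2: C, bond orders sum to 3 (valence 4) → 1 H
  atom 3: C, bond orders sum to 2 (valence 4) → 2 H
  atom 4: C, bond orders sum to 2 (valence 4) → 2 H
  atom 5: C, bond orders sum to 2 (valence 4) → 2 H
  atom 6: C, bond orders sum to 1 (valence 4) → 3 H
  atom 7: C, bond orders sum to 4 (valence 4) → 0 H
  atom 8: C, bond orders sum to 3 (valence 4) → 1 H
  atom 9: C, bond orders sum to 3 (valence 4) → 1 H
  atom 10: C, bond orders sum to 4 (valence 4) → 0 H
  atom 11: Cl (halogen, monovalent) → 0 H
  atom 12: C, bond orders sum to 3 (valence 4) → 1 H
  atom 13: C, bond orders sum to 4 (valence 4) → 0 H
  atom 14: Br (halogen, monovalent) → 0 H
Totals → C:11, H:13, Br:1, Cl:2.

C11H13BrCl2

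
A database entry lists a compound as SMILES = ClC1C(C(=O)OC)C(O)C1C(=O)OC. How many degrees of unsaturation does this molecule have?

3

Degree of unsaturation = (number of rings) + (number of π bonds).
Ring closures in the SMILES: 1.
π bonds: 2 double bonds (each 1 DoU) → 2 DoU from unsaturation.
Total DoU = 1 + 2 = 3.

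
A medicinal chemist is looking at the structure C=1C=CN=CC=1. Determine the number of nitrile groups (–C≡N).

Scan the SMILES for the nitrile motif — none present.

0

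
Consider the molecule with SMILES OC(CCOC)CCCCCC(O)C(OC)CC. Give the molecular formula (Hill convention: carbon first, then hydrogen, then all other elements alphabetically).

Walk through each heavy atom and fill implicit hydrogens from standard valence (C 4, N 3, O 2, S 2, halogen 1):
  atom 1: O, bond orders sum to 1 (valence 2) → 1 H
  atom 2: C, bond orders sum to 3 (valence 4) → 1 H
  atom 3: C, bond orders sum to 2 (valence 4) → 2 H
  atom 4: C, bond orders sum to 2 (valence 4) → 2 H
  atom 5: O, bond orders sum to 2 (valence 2) → 0 H
  atom 6: C, bond orders sum to 1 (valence 4) → 3 H
  atom 7: C, bond orders sum to 2 (valence 4) → 2 H
  atom 8: C, bond orders sum to 2 (valence 4) → 2 H
  atom 9: C, bond orders sum to 2 (valence 4) → 2 H
  atom 10: C, bond orders sum to 2 (valence 4) → 2 H
  atom 11: C, bond orders sum to 2 (valence 4) → 2 H
  atom 12: C, bond orders sum to 3 (valence 4) → 1 H
  atom 13: O, bond orders sum to 1 (valence 2) → 1 H
  atom 14: C, bond orders sum to 3 (valence 4) → 1 H
  atom 15: O, bond orders sum to 2 (valence 2) → 0 H
  atom 16: C, bond orders sum to 1 (valence 4) → 3 H
  atom 17: C, bond orders sum to 2 (valence 4) → 2 H
  atom 18: C, bond orders sum to 1 (valence 4) → 3 H
Totals → C:14, H:30, O:4.

C14H30O4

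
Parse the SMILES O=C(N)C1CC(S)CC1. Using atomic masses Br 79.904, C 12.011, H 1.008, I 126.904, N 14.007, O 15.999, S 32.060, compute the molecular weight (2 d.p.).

First, the molecular formula is C6H11NOS (counting implicit H from valence).
  C: 6 × 12.011 = 72.066
  H: 11 × 1.008 = 11.088
  N: 1 × 14.007 = 14.007
  O: 1 × 15.999 = 15.999
  S: 1 × 32.060 = 32.060
Sum: 6×12.011 + 11×1.008 + 1×14.007 + 1×15.999 + 1×32.060 = 145.220 → 145.22 g/mol.

145.22 g/mol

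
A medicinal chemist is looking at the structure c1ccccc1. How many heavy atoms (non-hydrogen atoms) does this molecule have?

6

Every atom symbol written in the SMILES (organic subset) is one heavy atom; implicit H are not written.
Heavy atoms by element → C:6.
Total: 6.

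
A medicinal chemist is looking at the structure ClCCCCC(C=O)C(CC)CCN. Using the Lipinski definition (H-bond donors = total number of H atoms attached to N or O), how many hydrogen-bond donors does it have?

Donors: find every N or O and count the H atoms it carries.
  atom 8 (O): bond orders sum to 2 → 0 H
  atom 14 (N): bond orders sum to 1 → 2 H
Lipinski HBD = 2.

2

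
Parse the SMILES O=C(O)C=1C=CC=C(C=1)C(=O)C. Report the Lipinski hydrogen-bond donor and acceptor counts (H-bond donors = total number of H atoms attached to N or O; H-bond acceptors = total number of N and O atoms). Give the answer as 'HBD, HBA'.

1, 3

Donors: find every N or O and count the H atoms it carries.
  atom 1 (O): bond orders sum to 2 → 0 H
  atom 3 (O): bond orders sum to 1 → 1 H
  atom 11 (O): bond orders sum to 2 → 0 H
Lipinski HBD = 1.
Acceptors: N atoms = 0, O atoms = 3 → HBA = 3.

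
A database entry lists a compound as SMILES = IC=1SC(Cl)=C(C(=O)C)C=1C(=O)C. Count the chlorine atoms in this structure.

Scan the SMILES for Cl atoms (remember two-letter symbols like Cl and Br are single atoms).
Chlorine count: 1.

1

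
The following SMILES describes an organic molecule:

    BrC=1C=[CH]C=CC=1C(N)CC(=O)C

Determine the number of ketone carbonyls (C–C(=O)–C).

The ketone motif appears at heavy-atom position 11 in the SMILES.
Other groups present: 1 primary amine.
Ketone count: 1.

1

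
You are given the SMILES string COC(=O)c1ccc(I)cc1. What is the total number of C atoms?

Count every carbon token in the SMILES (each C, including those in ring-closure positions and inside branches).
Carbon count: 8.

8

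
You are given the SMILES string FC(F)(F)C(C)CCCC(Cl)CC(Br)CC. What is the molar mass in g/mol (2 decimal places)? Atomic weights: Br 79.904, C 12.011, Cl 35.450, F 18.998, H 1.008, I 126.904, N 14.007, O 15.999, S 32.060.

First, the molecular formula is C11H19BrClF3 (counting implicit H from valence).
  Br: 1 × 79.904 = 79.904
  C: 11 × 12.011 = 132.121
  Cl: 1 × 35.450 = 35.450
  F: 3 × 18.998 = 56.994
  H: 19 × 1.008 = 19.152
Sum: 1×79.904 + 11×12.011 + 1×35.450 + 3×18.998 + 19×1.008 = 323.621 → 323.62 g/mol.

323.62 g/mol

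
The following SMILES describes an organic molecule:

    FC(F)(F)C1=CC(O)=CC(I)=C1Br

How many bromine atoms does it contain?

Scan the SMILES for Br atoms (remember two-letter symbols like Cl and Br are single atoms).
Bromine count: 1.

1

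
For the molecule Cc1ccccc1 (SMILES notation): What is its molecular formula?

Walk through each heavy atom and fill implicit hydrogens from standard valence (C 4, N 3, O 2, S 2, halogen 1); for lowercase aromatic atoms, an aromatic c carries 1 H when it has two neighbours and 0 H with three, and aromatic n carries 0 H:
  atom 1: C, bond orders sum to 1 (valence 4) → 3 H
  atom 2: aromatic c, 3 neighbours → 0 H
  atom 3: aromatic c, 2 neighbours → 1 H
  atom 4: aromatic c, 2 neighbours → 1 H
  atom 5: aromatic c, 2 neighbours → 1 H
  atom 6: aromatic c, 2 neighbours → 1 H
  atom 7: aromatic c, 2 neighbours → 1 H
Totals → C:7, H:8.
In Hill order: C7H8.

C7H8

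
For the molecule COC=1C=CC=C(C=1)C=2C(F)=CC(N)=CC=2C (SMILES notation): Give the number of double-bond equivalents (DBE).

8

Degree of unsaturation = (number of rings) + (number of π bonds).
Ring closures in the SMILES: 2.
π bonds: 6 double bonds (each 1 DoU) → 6 DoU from unsaturation.
Total DoU = 2 + 6 = 8.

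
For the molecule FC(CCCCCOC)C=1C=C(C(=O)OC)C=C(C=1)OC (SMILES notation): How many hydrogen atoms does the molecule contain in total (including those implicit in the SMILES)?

23

Walk through each heavy atom and fill implicit hydrogens from standard valence (C 4, N 3, O 2, S 2, halogen 1):
  atom 1: F (halogen, monovalent) → 0 H
  atom 2: C, bond orders sum to 3 (valence 4) → 1 H
  atom 3: C, bond orders sum to 2 (valence 4) → 2 H
  atom 4: C, bond orders sum to 2 (valence 4) → 2 H
  atom 5: C, bond orders sum to 2 (valence 4) → 2 H
  atom 6: C, bond orders sum to 2 (valence 4) → 2 H
  atom 7: C, bond orders sum to 2 (valence 4) → 2 H
  atom 8: O, bond orders sum to 2 (valence 2) → 0 H
  atom 9: C, bond orders sum to 1 (valence 4) → 3 H
  atom 10: C, bond orders sum to 4 (valence 4) → 0 H
  atom 11: C, bond orders sum to 3 (valence 4) → 1 H
  atom 12: C, bond orders sum to 4 (valence 4) → 0 H
  atom 13: C, bond orders sum to 4 (valence 4) → 0 H
  atom 14: O, bond orders sum to 2 (valence 2) → 0 H
  atom 15: O, bond orders sum to 2 (valence 2) → 0 H
  atom 16: C, bond orders sum to 1 (valence 4) → 3 H
  atom 17: C, bond orders sum to 3 (valence 4) → 1 H
  atom 18: C, bond orders sum to 4 (valence 4) → 0 H
  atom 19: C, bond orders sum to 3 (valence 4) → 1 H
  atom 20: O, bond orders sum to 2 (valence 2) → 0 H
  atom 21: C, bond orders sum to 1 (valence 4) → 3 H
Total hydrogens: 23.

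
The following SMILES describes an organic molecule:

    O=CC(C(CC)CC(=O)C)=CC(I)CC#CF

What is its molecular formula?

Walk through each heavy atom and fill implicit hydrogens from standard valence (C 4, N 3, O 2, S 2, halogen 1):
  atom 1: O, bond orders sum to 2 (valence 2) → 0 H
  atom 2: C, bond orders sum to 3 (valence 4) → 1 H
  atom 3: C, bond orders sum to 4 (valence 4) → 0 H
  atom 4: C, bond orders sum to 3 (valence 4) → 1 H
  atom 5: C, bond orders sum to 2 (valence 4) → 2 H
  atom 6: C, bond orders sum to 1 (valence 4) → 3 H
  atom 7: C, bond orders sum to 2 (valence 4) → 2 H
  atom 8: C, bond orders sum to 4 (valence 4) → 0 H
  atom 9: O, bond orders sum to 2 (valence 2) → 0 H
  atom 10: C, bond orders sum to 1 (valence 4) → 3 H
  atom 11: C, bond orders sum to 3 (valence 4) → 1 H
  atom 12: C, bond orders sum to 3 (valence 4) → 1 H
  atom 13: I (halogen, monovalent) → 0 H
  atom 14: C, bond orders sum to 2 (valence 4) → 2 H
  atom 15: C, bond orders sum to 4 (valence 4) → 0 H
  atom 16: C, bond orders sum to 4 (valence 4) → 0 H
  atom 17: F (halogen, monovalent) → 0 H
Totals → C:13, H:16, F:1, I:1, O:2.
In Hill order: C13H16FIO2.

C13H16FIO2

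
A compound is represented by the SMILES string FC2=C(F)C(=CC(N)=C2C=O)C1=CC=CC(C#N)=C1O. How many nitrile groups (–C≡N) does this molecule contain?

1

The nitrile motif appears at heavy-atom position 17 in the SMILES.
Other groups present: 1 aldehyde, 1 hydroxyl, 1 primary amine.
Nitrile count: 1.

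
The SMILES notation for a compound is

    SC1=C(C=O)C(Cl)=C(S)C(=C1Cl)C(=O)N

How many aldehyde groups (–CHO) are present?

1

The aldehyde motif appears at heavy-atom position 4 in the SMILES.
Other groups present: 1 amide, 2 thiol.
Aldehyde count: 1.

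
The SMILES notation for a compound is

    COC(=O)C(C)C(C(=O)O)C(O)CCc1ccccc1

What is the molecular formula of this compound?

Walk through each heavy atom and fill implicit hydrogens from standard valence (C 4, N 3, O 2, S 2, halogen 1); for lowercase aromatic atoms, an aromatic c carries 1 H when it has two neighbours and 0 H with three, and aromatic n carries 0 H:
  atom 1: C, bond orders sum to 1 (valence 4) → 3 H
  atom 2: O, bond orders sum to 2 (valence 2) → 0 H
  atom 3: C, bond orders sum to 4 (valence 4) → 0 H
  atom 4: O, bond orders sum to 2 (valence 2) → 0 H
  atom 5: C, bond orders sum to 3 (valence 4) → 1 H
  atom 6: C, bond orders sum to 1 (valence 4) → 3 H
  atom 7: C, bond orders sum to 3 (valence 4) → 1 H
  atom 8: C, bond orders sum to 4 (valence 4) → 0 H
  atom 9: O, bond orders sum to 2 (valence 2) → 0 H
  atom 10: O, bond orders sum to 1 (valence 2) → 1 H
  atom 11: C, bond orders sum to 3 (valence 4) → 1 H
  atom 12: O, bond orders sum to 1 (valence 2) → 1 H
  atom 13: C, bond orders sum to 2 (valence 4) → 2 H
  atom 14: C, bond orders sum to 2 (valence 4) → 2 H
  atom 15: aromatic c, 3 neighbours → 0 H
  atom 16: aromatic c, 2 neighbours → 1 H
  atom 17: aromatic c, 2 neighbours → 1 H
  atom 18: aromatic c, 2 neighbours → 1 H
  atom 19: aromatic c, 2 neighbours → 1 H
  atom 20: aromatic c, 2 neighbours → 1 H
Totals → C:15, H:20, O:5.

C15H20O5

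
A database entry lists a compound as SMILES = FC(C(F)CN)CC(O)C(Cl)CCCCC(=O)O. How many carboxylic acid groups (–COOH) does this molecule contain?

The carboxylic acid motif appears at heavy-atom position 16 in the SMILES.
Other groups present: 1 hydroxyl, 1 primary amine.
Carboxylic acid count: 1.

1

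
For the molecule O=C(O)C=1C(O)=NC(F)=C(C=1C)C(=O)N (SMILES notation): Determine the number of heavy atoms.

15

Every atom symbol written in the SMILES (organic subset) is one heavy atom; implicit H are not written.
Heavy atoms by element → C:8, F:1, N:2, O:4.
Total: 15.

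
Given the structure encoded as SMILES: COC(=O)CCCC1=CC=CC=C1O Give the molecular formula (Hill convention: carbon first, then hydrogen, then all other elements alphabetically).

Walk through each heavy atom and fill implicit hydrogens from standard valence (C 4, N 3, O 2, S 2, halogen 1):
  atom 1: C, bond orders sum to 1 (valence 4) → 3 H
  atom 2: O, bond orders sum to 2 (valence 2) → 0 H
  atom 3: C, bond orders sum to 4 (valence 4) → 0 H
  atom 4: O, bond orders sum to 2 (valence 2) → 0 H
  atom 5: C, bond orders sum to 2 (valence 4) → 2 H
  atom 6: C, bond orders sum to 2 (valence 4) → 2 H
  atom 7: C, bond orders sum to 2 (valence 4) → 2 H
  atom 8: C, bond orders sum to 4 (valence 4) → 0 H
  atom 9: C, bond orders sum to 3 (valence 4) → 1 H
  atom 10: C, bond orders sum to 3 (valence 4) → 1 H
  atom 11: C, bond orders sum to 3 (valence 4) → 1 H
  atom 12: C, bond orders sum to 3 (valence 4) → 1 H
  atom 13: C, bond orders sum to 4 (valence 4) → 0 H
  atom 14: O, bond orders sum to 1 (valence 2) → 1 H
Totals → C:11, H:14, O:3.

C11H14O3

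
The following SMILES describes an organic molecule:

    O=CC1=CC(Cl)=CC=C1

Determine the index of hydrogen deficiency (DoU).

5

Molecular formula: C7H5ClO.
DoU = (2C + 2 + N − H − X) / 2, where X is the halogen count and O/S are ignored.
    = (2·7 + 2 + 0 − 5 − 1) / 2 = 10 / 2 = 5.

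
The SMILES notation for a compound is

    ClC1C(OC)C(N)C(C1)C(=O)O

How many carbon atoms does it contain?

Count every carbon token in the SMILES (each C, including those in ring-closure positions and inside branches).
Carbon count: 7.

7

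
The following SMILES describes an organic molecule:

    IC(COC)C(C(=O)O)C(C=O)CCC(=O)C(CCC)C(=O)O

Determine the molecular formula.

C15H23IO7

Walk through each heavy atom and fill implicit hydrogens from standard valence (C 4, N 3, O 2, S 2, halogen 1):
  atom 1: I (halogen, monovalent) → 0 H
  atom 2: C, bond orders sum to 3 (valence 4) → 1 H
  atom 3: C, bond orders sum to 2 (valence 4) → 2 H
  atom 4: O, bond orders sum to 2 (valence 2) → 0 H
  atom 5: C, bond orders sum to 1 (valence 4) → 3 H
  atom 6: C, bond orders sum to 3 (valence 4) → 1 H
  atom 7: C, bond orders sum to 4 (valence 4) → 0 H
  atom 8: O, bond orders sum to 2 (valence 2) → 0 H
  atom 9: O, bond orders sum to 1 (valence 2) → 1 H
  atom 10: C, bond orders sum to 3 (valence 4) → 1 H
  atom 11: C, bond orders sum to 3 (valence 4) → 1 H
  atom 12: O, bond orders sum to 2 (valence 2) → 0 H
  atom 13: C, bond orders sum to 2 (valence 4) → 2 H
  atom 14: C, bond orders sum to 2 (valence 4) → 2 H
  atom 15: C, bond orders sum to 4 (valence 4) → 0 H
  atom 16: O, bond orders sum to 2 (valence 2) → 0 H
  atom 17: C, bond orders sum to 3 (valence 4) → 1 H
  atom 18: C, bond orders sum to 2 (valence 4) → 2 H
  atom 19: C, bond orders sum to 2 (valence 4) → 2 H
  atom 20: C, bond orders sum to 1 (valence 4) → 3 H
  atom 21: C, bond orders sum to 4 (valence 4) → 0 H
  atom 22: O, bond orders sum to 2 (valence 2) → 0 H
  atom 23: O, bond orders sum to 1 (valence 2) → 1 H
Totals → C:15, H:23, I:1, O:7.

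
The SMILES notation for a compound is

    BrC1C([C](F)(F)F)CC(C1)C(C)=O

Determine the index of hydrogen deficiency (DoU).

Degree of unsaturation = (number of rings) + (number of π bonds).
Ring closures in the SMILES: 1.
π bonds: 1 double bond (each 1 DoU) → 1 DoU from unsaturation.
Total DoU = 1 + 1 = 2.

2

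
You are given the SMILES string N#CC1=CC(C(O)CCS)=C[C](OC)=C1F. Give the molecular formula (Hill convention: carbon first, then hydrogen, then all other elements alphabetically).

C11H12FNO2S

Walk through each heavy atom and fill implicit hydrogens from standard valence (C 4, N 3, O 2, S 2, halogen 1):
  atom 1: N, bond orders sum to 3 (valence 3) → 0 H
  atom 2: C, bond orders sum to 4 (valence 4) → 0 H
  atom 3: C, bond orders sum to 4 (valence 4) → 0 H
  atom 4: C, bond orders sum to 3 (valence 4) → 1 H
  atom 5: C, bond orders sum to 4 (valence 4) → 0 H
  atom 6: C, bond orders sum to 3 (valence 4) → 1 H
  atom 7: O, bond orders sum to 1 (valence 2) → 1 H
  atom 8: C, bond orders sum to 2 (valence 4) → 2 H
  atom 9: C, bond orders sum to 2 (valence 4) → 2 H
  atom 10: S, bond orders sum to 1 (valence 2) → 1 H
  atom 11: C, bond orders sum to 3 (valence 4) → 1 H
  atom 12: C with explicit H count 0
  atom 13: O, bond orders sum to 2 (valence 2) → 0 H
  atom 14: C, bond orders sum to 1 (valence 4) → 3 H
  atom 15: C, bond orders sum to 4 (valence 4) → 0 H
  atom 16: F (halogen, monovalent) → 0 H
Totals → C:11, H:12, F:1, N:1, O:2, S:1.
In Hill order: C11H12FNO2S.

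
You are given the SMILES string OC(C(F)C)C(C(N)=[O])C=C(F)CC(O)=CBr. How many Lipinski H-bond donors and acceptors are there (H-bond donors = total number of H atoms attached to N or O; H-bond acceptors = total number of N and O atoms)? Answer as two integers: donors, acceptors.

4, 4

Donors: find every N or O and count the H atoms it carries.
  atom 1 (O): bond orders sum to 1 → 1 H
  atom 8 (N): bond orders sum to 1 → 2 H
  atom 9 (O): bond orders sum to 2 → 0 H
  atom 15 (O): bond orders sum to 1 → 1 H
Lipinski HBD = 4.
Acceptors: N atoms = 1, O atoms = 3 → HBA = 4.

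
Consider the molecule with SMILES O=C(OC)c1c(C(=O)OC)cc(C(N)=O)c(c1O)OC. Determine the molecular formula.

C12H13NO7

Walk through each heavy atom and fill implicit hydrogens from standard valence (C 4, N 3, O 2, S 2, halogen 1); for lowercase aromatic atoms, an aromatic c carries 1 H when it has two neighbours and 0 H with three, and aromatic n carries 0 H:
  atom 1: O, bond orders sum to 2 (valence 2) → 0 H
  atom 2: C, bond orders sum to 4 (valence 4) → 0 H
  atom 3: O, bond orders sum to 2 (valence 2) → 0 H
  atom 4: C, bond orders sum to 1 (valence 4) → 3 H
  atom 5: aromatic c, 3 neighbours → 0 H
  atom 6: aromatic c, 3 neighbours → 0 H
  atom 7: C, bond orders sum to 4 (valence 4) → 0 H
  atom 8: O, bond orders sum to 2 (valence 2) → 0 H
  atom 9: O, bond orders sum to 2 (valence 2) → 0 H
  atom 10: C, bond orders sum to 1 (valence 4) → 3 H
  atom 11: aromatic c, 2 neighbours → 1 H
  atom 12: aromatic c, 3 neighbours → 0 H
  atom 13: C, bond orders sum to 4 (valence 4) → 0 H
  atom 14: N, bond orders sum to 1 (valence 3) → 2 H
  atom 15: O, bond orders sum to 2 (valence 2) → 0 H
  atom 16: aromatic c, 3 neighbours → 0 H
  atom 17: aromatic c, 3 neighbours → 0 H
  atom 18: O, bond orders sum to 1 (valence 2) → 1 H
  atom 19: O, bond orders sum to 2 (valence 2) → 0 H
  atom 20: C, bond orders sum to 1 (valence 4) → 3 H
Totals → C:12, H:13, N:1, O:7.
In Hill order: C12H13NO7.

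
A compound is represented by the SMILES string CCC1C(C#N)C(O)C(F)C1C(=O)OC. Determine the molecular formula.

C10H14FNO3

Walk through each heavy atom and fill implicit hydrogens from standard valence (C 4, N 3, O 2, S 2, halogen 1):
  atom 1: C, bond orders sum to 1 (valence 4) → 3 H
  atom 2: C, bond orders sum to 2 (valence 4) → 2 H
  atom 3: C, bond orders sum to 3 (valence 4) → 1 H
  atom 4: C, bond orders sum to 3 (valence 4) → 1 H
  atom 5: C, bond orders sum to 4 (valence 4) → 0 H
  atom 6: N, bond orders sum to 3 (valence 3) → 0 H
  atom 7: C, bond orders sum to 3 (valence 4) → 1 H
  atom 8: O, bond orders sum to 1 (valence 2) → 1 H
  atom 9: C, bond orders sum to 3 (valence 4) → 1 H
  atom 10: F (halogen, monovalent) → 0 H
  atom 11: C, bond orders sum to 3 (valence 4) → 1 H
  atom 12: C, bond orders sum to 4 (valence 4) → 0 H
  atom 13: O, bond orders sum to 2 (valence 2) → 0 H
  atom 14: O, bond orders sum to 2 (valence 2) → 0 H
  atom 15: C, bond orders sum to 1 (valence 4) → 3 H
Totals → C:10, H:14, F:1, N:1, O:3.
In Hill order: C10H14FNO3.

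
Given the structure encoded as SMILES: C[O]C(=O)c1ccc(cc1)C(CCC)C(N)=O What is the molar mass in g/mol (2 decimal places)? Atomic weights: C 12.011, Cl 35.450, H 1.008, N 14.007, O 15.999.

235.28 g/mol

First, the molecular formula is C13H17NO3 (counting implicit H from valence).
  C: 13 × 12.011 = 156.143
  H: 17 × 1.008 = 17.136
  N: 1 × 14.007 = 14.007
  O: 3 × 15.999 = 47.997
Sum: 13×12.011 + 17×1.008 + 1×14.007 + 3×15.999 = 235.283 → 235.28 g/mol.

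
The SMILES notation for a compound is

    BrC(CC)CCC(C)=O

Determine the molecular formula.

C7H13BrO

Walk through each heavy atom and fill implicit hydrogens from standard valence (C 4, N 3, O 2, S 2, halogen 1):
  atom 1: Br (halogen, monovalent) → 0 H
  atom 2: C, bond orders sum to 3 (valence 4) → 1 H
  atom 3: C, bond orders sum to 2 (valence 4) → 2 H
  atom 4: C, bond orders sum to 1 (valence 4) → 3 H
  atom 5: C, bond orders sum to 2 (valence 4) → 2 H
  atom 6: C, bond orders sum to 2 (valence 4) → 2 H
  atom 7: C, bond orders sum to 4 (valence 4) → 0 H
  atom 8: C, bond orders sum to 1 (valence 4) → 3 H
  atom 9: O, bond orders sum to 2 (valence 2) → 0 H
Totals → C:7, H:13, Br:1, O:1.
In Hill order: C7H13BrO.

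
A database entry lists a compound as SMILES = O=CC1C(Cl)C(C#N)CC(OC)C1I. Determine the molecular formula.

C9H11ClINO2

Walk through each heavy atom and fill implicit hydrogens from standard valence (C 4, N 3, O 2, S 2, halogen 1):
  atom 1: O, bond orders sum to 2 (valence 2) → 0 H
  atom 2: C, bond orders sum to 3 (valence 4) → 1 H
  atom 3: C, bond orders sum to 3 (valence 4) → 1 H
  atom 4: C, bond orders sum to 3 (valence 4) → 1 H
  atom 5: Cl (halogen, monovalent) → 0 H
  atom 6: C, bond orders sum to 3 (valence 4) → 1 H
  atom 7: C, bond orders sum to 4 (valence 4) → 0 H
  atom 8: N, bond orders sum to 3 (valence 3) → 0 H
  atom 9: C, bond orders sum to 2 (valence 4) → 2 H
  atom 10: C, bond orders sum to 3 (valence 4) → 1 H
  atom 11: O, bond orders sum to 2 (valence 2) → 0 H
  atom 12: C, bond orders sum to 1 (valence 4) → 3 H
  atom 13: C, bond orders sum to 3 (valence 4) → 1 H
  atom 14: I (halogen, monovalent) → 0 H
Totals → C:9, H:11, Cl:1, I:1, N:1, O:2.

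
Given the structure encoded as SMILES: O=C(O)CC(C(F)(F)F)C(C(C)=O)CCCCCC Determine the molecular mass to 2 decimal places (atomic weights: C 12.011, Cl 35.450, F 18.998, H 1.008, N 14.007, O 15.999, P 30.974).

First, the molecular formula is C13H21F3O3 (counting implicit H from valence).
  C: 13 × 12.011 = 156.143
  F: 3 × 18.998 = 56.994
  H: 21 × 1.008 = 21.168
  O: 3 × 15.999 = 47.997
Sum: 13×12.011 + 3×18.998 + 21×1.008 + 3×15.999 = 282.302 → 282.30 g/mol.

282.30 g/mol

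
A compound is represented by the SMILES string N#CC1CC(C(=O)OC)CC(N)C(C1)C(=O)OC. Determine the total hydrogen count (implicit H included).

18

Walk through each heavy atom and fill implicit hydrogens from standard valence (C 4, N 3, O 2, S 2, halogen 1):
  atom 1: N, bond orders sum to 3 (valence 3) → 0 H
  atom 2: C, bond orders sum to 4 (valence 4) → 0 H
  atom 3: C, bond orders sum to 3 (valence 4) → 1 H
  atom 4: C, bond orders sum to 2 (valence 4) → 2 H
  atom 5: C, bond orders sum to 3 (valence 4) → 1 H
  atom 6: C, bond orders sum to 4 (valence 4) → 0 H
  atom 7: O, bond orders sum to 2 (valence 2) → 0 H
  atom 8: O, bond orders sum to 2 (valence 2) → 0 H
  atom 9: C, bond orders sum to 1 (valence 4) → 3 H
  atom 10: C, bond orders sum to 2 (valence 4) → 2 H
  atom 11: C, bond orders sum to 3 (valence 4) → 1 H
  atom 12: N, bond orders sum to 1 (valence 3) → 2 H
  atom 13: C, bond orders sum to 3 (valence 4) → 1 H
  atom 14: C, bond orders sum to 2 (valence 4) → 2 H
  atom 15: C, bond orders sum to 4 (valence 4) → 0 H
  atom 16: O, bond orders sum to 2 (valence 2) → 0 H
  atom 17: O, bond orders sum to 2 (valence 2) → 0 H
  atom 18: C, bond orders sum to 1 (valence 4) → 3 H
Total hydrogens: 18.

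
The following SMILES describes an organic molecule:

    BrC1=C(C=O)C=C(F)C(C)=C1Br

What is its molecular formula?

C8H5Br2FO

Walk through each heavy atom and fill implicit hydrogens from standard valence (C 4, N 3, O 2, S 2, halogen 1):
  atom 1: Br (halogen, monovalent) → 0 H
  atom 2: C, bond orders sum to 4 (valence 4) → 0 H
  atom 3: C, bond orders sum to 4 (valence 4) → 0 H
  atom 4: C, bond orders sum to 3 (valence 4) → 1 H
  atom 5: O, bond orders sum to 2 (valence 2) → 0 H
  atom 6: C, bond orders sum to 3 (valence 4) → 1 H
  atom 7: C, bond orders sum to 4 (valence 4) → 0 H
  atom 8: F (halogen, monovalent) → 0 H
  atom 9: C, bond orders sum to 4 (valence 4) → 0 H
  atom 10: C, bond orders sum to 1 (valence 4) → 3 H
  atom 11: C, bond orders sum to 4 (valence 4) → 0 H
  atom 12: Br (halogen, monovalent) → 0 H
Totals → C:8, H:5, Br:2, F:1, O:1.
In Hill order: C8H5Br2FO.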